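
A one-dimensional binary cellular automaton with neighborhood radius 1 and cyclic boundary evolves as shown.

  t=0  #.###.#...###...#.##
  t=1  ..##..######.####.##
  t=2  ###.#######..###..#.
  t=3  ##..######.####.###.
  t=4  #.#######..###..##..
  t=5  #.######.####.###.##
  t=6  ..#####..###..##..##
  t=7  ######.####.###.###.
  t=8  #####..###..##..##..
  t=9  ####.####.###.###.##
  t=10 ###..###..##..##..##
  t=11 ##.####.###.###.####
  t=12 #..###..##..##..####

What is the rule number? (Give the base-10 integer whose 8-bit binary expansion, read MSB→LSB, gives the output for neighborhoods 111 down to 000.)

  [7] ### => #  t=0,i=3
  [6] ##. => .  t=0,i=0
  [5] #.# => .  t=0,i=1
  [4] #.. => #  t=0,i=7
  [3] .## => #  t=0,i=2
  [2] .#. => #  t=0,i=6
  [1] ..# => #  t=0,i=9
  [0] ... => #  t=0,i=8
  bits 10011111 = 159

159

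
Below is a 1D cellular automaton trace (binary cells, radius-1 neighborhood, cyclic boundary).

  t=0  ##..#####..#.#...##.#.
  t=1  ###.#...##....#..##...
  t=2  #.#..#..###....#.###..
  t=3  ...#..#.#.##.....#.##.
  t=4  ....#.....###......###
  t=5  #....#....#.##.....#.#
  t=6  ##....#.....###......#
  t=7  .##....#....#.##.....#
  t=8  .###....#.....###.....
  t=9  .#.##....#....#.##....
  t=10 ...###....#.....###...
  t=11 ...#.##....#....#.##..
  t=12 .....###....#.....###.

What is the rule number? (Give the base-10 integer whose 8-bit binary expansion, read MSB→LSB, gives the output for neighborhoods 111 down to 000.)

88

  [7] ### => .  t=0,i=5
  [6] ##. => #  t=0,i=1
  [5] #.# => .  t=0,i=12
  [4] #.. => #  t=0,i=2
  [3] .## => #  t=0,i=0
  [2] .#. => .  t=0,i=11
  [1] ..# => .  t=0,i=3
  [0] ... => .  t=0,i=15
  bits 01011000 = 88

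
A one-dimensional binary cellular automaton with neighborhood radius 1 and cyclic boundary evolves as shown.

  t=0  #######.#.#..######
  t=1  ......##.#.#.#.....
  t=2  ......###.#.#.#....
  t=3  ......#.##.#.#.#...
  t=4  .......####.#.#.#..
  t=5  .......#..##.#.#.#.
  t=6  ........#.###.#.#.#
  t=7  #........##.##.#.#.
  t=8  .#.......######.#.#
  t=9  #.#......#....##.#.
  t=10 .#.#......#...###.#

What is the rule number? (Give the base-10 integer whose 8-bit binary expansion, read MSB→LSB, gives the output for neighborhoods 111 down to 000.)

120

  ### -> .   bit 7 = 0  t=0,i=0
  ##. -> #   bit 6 = 1  t=0,i=6
  #.# -> #   bit 5 = 1  t=0,i=7
  #.. -> #   bit 4 = 1  t=0,i=11
  .## -> #   bit 3 = 1  t=0,i=13
  .#. -> .   bit 2 = 0  t=0,i=8
  ..# -> .   bit 1 = 0  t=0,i=12
  ... -> .   bit 0 = 0  t=1,i=0
  bits 01111000 = 120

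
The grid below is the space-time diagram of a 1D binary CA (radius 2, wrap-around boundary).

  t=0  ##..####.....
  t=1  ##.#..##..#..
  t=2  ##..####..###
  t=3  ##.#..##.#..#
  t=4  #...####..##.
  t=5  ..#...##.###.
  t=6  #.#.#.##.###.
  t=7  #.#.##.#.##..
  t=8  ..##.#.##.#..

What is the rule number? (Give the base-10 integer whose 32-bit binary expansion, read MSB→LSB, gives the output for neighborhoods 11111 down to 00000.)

  ##### -> #   bit 31 = 1  t=2,i=12
  ####. -> #   bit 30 = 1  t=0,i=6
  ###.# -> .   bit 29 = 0  t=3,i=1
  ###.. -> #   bit 28 = 1  t=0,i=7
  ##.## -> .   bit 27 = 0  t=5,i=8
  ##.#. -> .   bit 26 = 0  t=1,i=2
  ##..# -> .   bit 25 = 0  t=0,i=2
  ##... -> .   bit 24 = 0  t=0,i=8
  #.### -> #   bit 23 = 1  t=5,i=9
  #.##. -> .   bit 22 = 0  t=6,i=6
  #.#.# -> #   bit 21 = 1  t=6,i=0
  #.#.. -> .   bit 20 = 0  t=1,i=3
  #..## -> #   bit 19 = 1  t=0,i=3
  #..#. -> .   bit 18 = 0  t=1,i=9
  #...# -> #   bit 17 = 1  t=4,i=2
  #.... -> .   bit 16 = 0  t=0,i=9
  .#### -> .   bit 15 = 0  t=0,i=5
  .###. -> #   bit 14 = 1  t=3,i=0
  .##.# -> #   bit 13 = 1  t=1,i=1
  .##.. -> #   bit 12 = 1  t=0,i=1
  .#.## -> #   bit 11 = 1  t=6,i=5
  .#.#. -> .   bit 10 = 0  t=6,i=1
  .#..# -> #   bit 9 = 1  t=1,i=4
  .#... -> .   bit 8 = 0  t=4,i=1
  ..### -> .   bit 7 = 0  t=0,i=4
  ..##. -> #   bit 6 = 1  t=0,i=0
  ..#.# -> .   bit 5 = 0  t=7,i=0
  ..#.. -> #   bit 4 = 1  t=1,i=10
  ...## -> .   bit 3 = 0  t=0,i=12
  ...#. -> .   bit 2 = 0  t=5,i=1
  ....# -> .   bit 1 = 0  t=0,i=11
  ..... -> #   bit 0 = 1  t=0,i=10
  bits 11010000101010100111101001010001 = 3500833361

3500833361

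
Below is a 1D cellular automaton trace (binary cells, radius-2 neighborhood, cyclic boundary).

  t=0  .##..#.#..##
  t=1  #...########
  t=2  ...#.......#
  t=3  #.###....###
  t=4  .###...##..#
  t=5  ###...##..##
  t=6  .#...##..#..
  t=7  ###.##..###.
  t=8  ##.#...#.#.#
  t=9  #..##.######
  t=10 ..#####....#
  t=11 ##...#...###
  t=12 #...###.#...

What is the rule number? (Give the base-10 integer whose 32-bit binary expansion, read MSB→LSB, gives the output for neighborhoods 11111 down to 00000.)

  ##### -> .   bit 31 = 0  t=1,i=6
  ####. -> #   bit 30 = 1  t=1,i=11
  ###.# -> .   bit 29 = 0  t=3,i=0
  ###.. -> .   bit 28 = 0  t=1,i=0
  ##.## -> #   bit 27 = 1  t=0,i=0
  ##.#. -> .   bit 26 = 0  t=8,i=2
  ##..# -> .   bit 25 = 0  t=0,i=3
  ##... -> .   bit 24 = 0  t=1,i=1
  #.### -> #   bit 23 = 1  t=3,i=2
  #.##. -> .   bit 22 = 0  t=0,i=1
  #.#.# -> #   bit 21 = 1  t=8,i=9
  #.#.. -> #   bit 20 = 1  t=0,i=7
  #..## -> #   bit 19 = 1  t=0,i=9
  #..#. -> #   bit 18 = 1  t=0,i=4
  #...# -> .   bit 17 = 0  t=1,i=2
  #.... -> .   bit 16 = 0  t=2,i=5
  .#### -> .   bit 15 = 0  t=1,i=5
  .###. -> #   bit 14 = 1  t=3,i=3
  .##.# -> #   bit 13 = 1  t=0,i=11
  .##.. -> .   bit 12 = 0  t=0,i=2
  .#.## -> #   bit 11 = 1  t=4,i=0
  .#.#. -> #   bit 10 = 1  t=0,i=6
  .#..# -> #   bit 9 = 1  t=0,i=8
  .#... -> #   bit 8 = 1  t=2,i=0
  ..### -> .   bit 7 = 0  t=1,i=4
  ..##. -> #   bit 6 = 1  t=0,i=10
  ..#.# -> #   bit 5 = 1  t=0,i=5
  ..#.. -> #   bit 4 = 1  t=2,i=3
  ...## -> #   bit 3 = 1  t=1,i=3
  ...#. -> #   bit 2 = 1  t=2,i=2
  ....# -> #   bit 1 = 1  t=2,i=9
  ..... -> .   bit 0 = 0  t=2,i=6
  bits 01001000101111000110111101111110 = 1220308862

1220308862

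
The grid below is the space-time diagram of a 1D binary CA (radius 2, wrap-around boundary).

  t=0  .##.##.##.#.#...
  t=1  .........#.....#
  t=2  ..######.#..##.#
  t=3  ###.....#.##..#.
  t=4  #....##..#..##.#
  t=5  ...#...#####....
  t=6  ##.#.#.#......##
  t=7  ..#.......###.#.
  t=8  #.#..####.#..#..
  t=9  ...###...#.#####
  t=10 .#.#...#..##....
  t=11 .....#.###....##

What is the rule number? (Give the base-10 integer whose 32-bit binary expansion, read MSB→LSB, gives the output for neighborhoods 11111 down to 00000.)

109972115

  [31] ##### => .  t=2,i=4
  [30] ####. => .  t=2,i=6
  [29] ###.# => .  t=2,i=7
  [28] ###.. => .  t=3,i=2
  [27] ##.## => .  t=0,i=3
  [26] ##.#. => #  t=0,i=9
  [25] ##..# => #  t=3,i=12
  [24] ##... => .  t=3,i=3
  [23] #.### => #  t=3,i=0
  [22] #.##. => .  t=0,i=4
  [21] #.#.# => .  t=0,i=10
  [20] #.#.. => .  t=0,i=12
  [19] #..## => #  t=2,i=1
  [18] #..#. => #  t=3,i=13
  [17] #...# => #  t=5,i=5
  [16] #.... => .  t=0,i=14
  [15] .#### => .  t=2,i=3
  [14] .###. => .  t=3,i=1
  [13] .##.# => .  t=0,i=2
  [12] .##.. => .  t=3,i=11
  [11] .#.## => #  t=3,i=9
  [10] .#.#. => .  t=0,i=11
  [9] .#..# => #  t=2,i=0
  [8] .#... => .  t=0,i=13
  [7] ..### => #  t=2,i=2
  [6] ..##. => .  t=0,i=1
  [5] ..#.# => .  t=3,i=8
  [4] ..#.. => #  t=1,i=9
  [3] ...## => .  t=0,i=0
  [2] ...#. => .  t=1,i=8
  [1] ....# => #  t=0,i=15
  [0] ..... => #  t=1,i=2
  bits 00000110100011100000101010010011 = 109972115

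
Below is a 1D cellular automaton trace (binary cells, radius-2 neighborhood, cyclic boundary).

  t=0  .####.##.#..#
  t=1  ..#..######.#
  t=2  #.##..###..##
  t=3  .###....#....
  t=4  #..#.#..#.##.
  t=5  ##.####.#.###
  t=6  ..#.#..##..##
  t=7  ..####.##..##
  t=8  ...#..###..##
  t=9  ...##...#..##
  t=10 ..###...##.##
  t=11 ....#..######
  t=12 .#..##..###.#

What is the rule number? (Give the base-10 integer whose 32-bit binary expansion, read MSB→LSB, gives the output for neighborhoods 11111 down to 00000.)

2624697977

  nb #####: next=#  (t=1,i=7, bit31=1)
  nb ####.: next=.  (t=0,i=3, bit30=0)
  nb ###.#: next=.  (t=0,i=4, bit29=0)
  nb ###..: next=#  (t=2,i=8, bit28=1)
  nb ##.##: next=#  (t=0,i=5, bit27=1)
  nb ##.#.: next=#  (t=0,i=8, bit26=1)
  nb ##..#: next=.  (t=2,i=4, bit25=0)
  nb ##...: next=.  (t=3,i=4, bit24=0)
  nb #.###: next=.  (t=0,i=1, bit23=0)
  nb #.##.: next=#  (t=0,i=6, bit22=1)
  nb #.#.#: next=#  (t=5,i=8, bit21=1)
  nb #.#..: next=#  (t=0,i=9, bit20=1)
  nb #..##: next=.  (t=1,i=4, bit19=0)
  nb #..#.: next=.  (t=0,i=11, bit18=0)
  nb #...#: next=.  (t=8,i=1, bit17=0)
  nb #....: next=#  (t=3,i=5, bit16=1)
  nb .####: next=#  (t=0,i=2, bit15=1)
  nb .###.: next=.  (t=2,i=7, bit14=0)
  nb .##.#: next=#  (t=0,i=7, bit13=1)
  nb .##..: next=#  (t=2,i=3, bit12=1)
  nb .#.##: next=.  (t=0,i=0, bit11=0)
  nb .#.#.: next=#  (t=4,i=4, bit10=1)
  nb .#..#: next=#  (t=0,i=10, bit9=1)
  nb .#...: next=.  (t=3,i=9, bit8=0)
  nb ..###: next=.  (t=1,i=5, bit7=0)
  nb ..##.: next=#  (t=6,i=7, bit6=1)
  nb ..#.#: next=#  (t=0,i=12, bit5=1)
  nb ..#..: next=#  (t=1,i=2, bit4=1)
  nb ...##: next=#  (t=3,i=0, bit3=1)
  nb ...#.: next=.  (t=3,i=7, bit2=0)
  nb ....#: next=.  (t=3,i=6, bit1=0)
  nb .....: next=#  (t=3,i=11, bit0=1)
  bits 10011100011100011011011001111001 = 2624697977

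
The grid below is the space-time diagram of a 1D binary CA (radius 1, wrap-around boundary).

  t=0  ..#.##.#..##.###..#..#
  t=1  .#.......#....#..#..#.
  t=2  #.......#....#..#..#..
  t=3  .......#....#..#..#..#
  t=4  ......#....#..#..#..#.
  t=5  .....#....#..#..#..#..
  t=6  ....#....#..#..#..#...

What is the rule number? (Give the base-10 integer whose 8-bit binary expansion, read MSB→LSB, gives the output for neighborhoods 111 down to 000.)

130

  [7] ### => #  t=0,i=14
  [6] ##. => .  t=0,i=5
  [5] #.# => .  t=0,i=3
  [4] #.. => .  t=0,i=0
  [3] .## => .  t=0,i=4
  [2] .#. => .  t=0,i=2
  [1] ..# => #  t=0,i=1
  [0] ... => .  t=1,i=3
  bits 10000010 = 130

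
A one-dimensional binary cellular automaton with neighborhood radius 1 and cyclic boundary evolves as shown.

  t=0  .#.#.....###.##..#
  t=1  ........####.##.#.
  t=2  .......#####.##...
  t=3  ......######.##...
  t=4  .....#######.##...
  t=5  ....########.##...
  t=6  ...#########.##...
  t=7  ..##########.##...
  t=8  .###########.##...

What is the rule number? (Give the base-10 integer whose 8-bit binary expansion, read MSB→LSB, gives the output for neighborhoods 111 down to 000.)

202

  ###|#  b7=1 t=0,i=10
  ##.|#  b6=1 t=0,i=11
  #.#|.  b5=0 t=0,i=0
  #..|.  b4=0 t=0,i=4
  .##|#  b3=1 t=0,i=9
  .#.|.  b2=0 t=0,i=1
  ..#|#  b1=1 t=0,i=8
  ...|.  b0=0 t=0,i=5
  bits 11001010 = 202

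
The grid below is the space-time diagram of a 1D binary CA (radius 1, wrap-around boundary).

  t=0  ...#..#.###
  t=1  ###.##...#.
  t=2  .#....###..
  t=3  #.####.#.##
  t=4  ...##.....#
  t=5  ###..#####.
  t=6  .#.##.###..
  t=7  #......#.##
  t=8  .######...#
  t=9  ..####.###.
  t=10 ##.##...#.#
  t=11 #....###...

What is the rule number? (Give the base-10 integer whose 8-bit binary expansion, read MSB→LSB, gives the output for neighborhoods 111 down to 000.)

147

  [7] ### => #  t=0,i=9
  [6] ##. => .  t=0,i=10
  [5] #.# => .  t=0,i=7
  [4] #.. => #  t=0,i=0
  [3] .## => .  t=0,i=8
  [2] .#. => .  t=0,i=3
  [1] ..# => #  t=0,i=2
  [0] ... => #  t=0,i=1
  bits 10010011 = 147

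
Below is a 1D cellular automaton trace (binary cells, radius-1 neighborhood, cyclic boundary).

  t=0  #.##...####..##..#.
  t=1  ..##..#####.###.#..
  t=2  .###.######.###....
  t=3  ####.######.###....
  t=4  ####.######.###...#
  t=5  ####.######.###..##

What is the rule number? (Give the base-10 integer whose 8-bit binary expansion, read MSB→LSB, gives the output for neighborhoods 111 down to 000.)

  nb ###: next=#  (t=0,i=8, bit7=1)
  nb ##.: next=#  (t=0,i=3, bit6=1)
  nb #.#: next=.  (t=0,i=1, bit5=0)
  nb #..: next=.  (t=0,i=4, bit4=0)
  nb .##: next=#  (t=0,i=2, bit3=1)
  nb .#.: next=.  (t=0,i=0, bit2=0)
  nb ..#: next=#  (t=0,i=6, bit1=1)
  nb ...: next=.  (t=0,i=5, bit0=0)
  bits 11001010 = 202

202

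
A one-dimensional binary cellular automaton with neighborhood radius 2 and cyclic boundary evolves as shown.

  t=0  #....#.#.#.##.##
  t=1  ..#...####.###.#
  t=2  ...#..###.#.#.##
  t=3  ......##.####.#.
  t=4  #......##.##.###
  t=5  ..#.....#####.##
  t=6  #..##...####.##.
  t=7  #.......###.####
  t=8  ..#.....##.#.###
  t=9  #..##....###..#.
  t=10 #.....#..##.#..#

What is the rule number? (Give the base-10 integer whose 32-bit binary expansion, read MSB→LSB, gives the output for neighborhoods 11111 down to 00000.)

  nb #####: next=#  (t=5,i=10, bit31=1)
  nb ####.: next=#  (t=1,i=8, bit30=1)
  nb ###.#: next=.  (t=1,i=9, bit29=0)
  nb ###..: next=.  (t=0,i=0, bit28=0)
  nb ##.##: next=#  (t=0,i=13, bit27=1)
  nb ##.#.: next=#  (t=1,i=14, bit26=1)
  nb ##..#: next=#  (t=5,i=0, bit25=1)
  nb ##...: next=.  (t=0,i=1, bit24=0)
  nb #.###: next=.  (t=0,i=14, bit23=0)
  nb #.##.: next=#  (t=0,i=11, bit22=1)
  nb #.#.#: next=#  (t=0,i=7, bit21=1)
  nb #.#..: next=#  (t=1,i=15, bit20=1)
  nb #..##: next=.  (t=2,i=5, bit19=0)
  nb #..#.: next=.  (t=1,i=1, bit18=0)
  nb #...#: next=.  (t=1,i=4, bit17=0)
  nb #....: next=#  (t=0,i=2, bit16=1)
  nb .####: next=#  (t=1,i=7, bit15=1)
  nb .###.: next=#  (t=0,i=15, bit14=1)
  nb .##.#: next=#  (t=0,i=12, bit13=1)
  nb .##..: next=.  (t=2,i=15, bit12=0)
  nb .#.##: next=.  (t=0,i=10, bit11=0)
  nb .#.#.: next=#  (t=0,i=6, bit10=1)
  nb .#..#: next=.  (t=1,i=0, bit9=0)
  nb .#...: next=#  (t=1,i=3, bit8=1)
  nb ..###: next=#  (t=1,i=6, bit7=1)
  nb ..##.: next=.  (t=3,i=6, bit6=0)
  nb ..#.#: next=.  (t=0,i=5, bit5=0)
  nb ..#..: next=.  (t=1,i=2, bit4=0)
  nb ...##: next=.  (t=1,i=5, bit3=0)
  nb ...#.: next=.  (t=0,i=4, bit2=0)
  nb ....#: next=.  (t=0,i=3, bit1=0)
  nb .....: next=.  (t=3,i=1, bit0=0)
  bits 11001110011100011110010110000000 = 3463570816

3463570816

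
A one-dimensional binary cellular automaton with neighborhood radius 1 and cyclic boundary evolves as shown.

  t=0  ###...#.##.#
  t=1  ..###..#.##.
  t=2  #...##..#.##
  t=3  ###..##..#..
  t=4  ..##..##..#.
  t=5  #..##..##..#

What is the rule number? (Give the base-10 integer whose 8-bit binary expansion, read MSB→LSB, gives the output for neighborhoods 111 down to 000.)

113

  [7] ### => .  t=0,i=0
  [6] ##. => #  t=0,i=2
  [5] #.# => #  t=0,i=7
  [4] #.. => #  t=0,i=3
  [3] .## => .  t=0,i=8
  [2] .#. => .  t=0,i=6
  [1] ..# => .  t=0,i=5
  [0] ... => #  t=0,i=4
  bits 01110001 = 113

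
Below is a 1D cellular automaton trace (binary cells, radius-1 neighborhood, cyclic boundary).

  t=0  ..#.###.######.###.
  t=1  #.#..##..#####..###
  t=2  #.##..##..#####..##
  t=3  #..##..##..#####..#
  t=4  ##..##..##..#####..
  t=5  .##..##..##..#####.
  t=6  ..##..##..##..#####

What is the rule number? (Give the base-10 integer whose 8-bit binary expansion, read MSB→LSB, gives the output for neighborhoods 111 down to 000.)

213

  ### -> #   bit 7 = 1  t=0,i=5
  ##. -> #   bit 6 = 1  t=0,i=6
  #.# -> .   bit 5 = 0  t=0,i=3
  #.. -> #   bit 4 = 1  t=0,i=18
  .## -> .   bit 3 = 0  t=0,i=4
  .#. -> #   bit 2 = 1  t=0,i=2
  ..# -> .   bit 1 = 0  t=0,i=1
  ... -> #   bit 0 = 1  t=0,i=0
  bits 11010101 = 213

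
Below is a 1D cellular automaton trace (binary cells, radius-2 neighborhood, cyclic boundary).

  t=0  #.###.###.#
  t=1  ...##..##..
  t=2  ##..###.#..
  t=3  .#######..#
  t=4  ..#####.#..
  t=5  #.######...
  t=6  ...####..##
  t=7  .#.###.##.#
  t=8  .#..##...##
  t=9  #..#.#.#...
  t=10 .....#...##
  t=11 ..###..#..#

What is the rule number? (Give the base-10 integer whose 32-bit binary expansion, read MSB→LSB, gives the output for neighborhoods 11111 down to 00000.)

3861565575

  ##### -> #   bit 31 = 1  t=3,i=3
  ####. -> #   bit 30 = 1  t=3,i=6
  ###.# -> #   bit 29 = 1  t=0,i=4
  ###.. -> .   bit 28 = 0  t=3,i=7
  ##.## -> .   bit 27 = 0  t=0,i=1
  ##.#. -> #   bit 26 = 1  t=2,i=7
  ##..# -> #   bit 25 = 1  t=1,i=5
  ##... -> .   bit 24 = 0  t=1,i=9
  #.### -> .   bit 23 = 0  t=0,i=2
  #.##. -> .   bit 22 = 0  t=0,i=10
  #.#.# -> #   bit 21 = 1  t=7,i=1
  #.#.. -> .   bit 20 = 0  t=2,i=8
  #..## -> #   bit 19 = 1  t=1,i=6
  #..#. -> .   bit 18 = 0  t=3,i=9
  #...# -> #   bit 17 = 1  t=5,i=9
  #.... -> .   bit 16 = 0  t=1,i=10
  .#### -> #   bit 15 = 1  t=3,i=2
  .###. -> #   bit 14 = 1  t=0,i=3
  .##.# -> .   bit 13 = 0  t=0,i=0
  .##.. -> #   bit 12 = 1  t=1,i=4
  .#.## -> .   bit 11 = 0  t=3,i=0
  .#.#. -> .   bit 10 = 0  t=7,i=0
  .#..# -> .   bit 9 = 0  t=2,i=9
  .#... -> .   bit 8 = 0  t=4,i=9
  ..### -> #   bit 7 = 1  t=2,i=4
  ..##. -> .   bit 6 = 0  t=1,i=3
  ..#.# -> .   bit 5 = 0  t=3,i=10
  ..#.. -> .   bit 4 = 0  t=9,i=0
  ...## -> .   bit 3 = 0  t=1,i=2
  ...#. -> #   bit 2 = 1  t=5,i=10
  ....# -> #   bit 1 = 1  t=1,i=1
  ..... -> #   bit 0 = 1  t=1,i=0
  bits 11100110001010101101000010000111 = 3861565575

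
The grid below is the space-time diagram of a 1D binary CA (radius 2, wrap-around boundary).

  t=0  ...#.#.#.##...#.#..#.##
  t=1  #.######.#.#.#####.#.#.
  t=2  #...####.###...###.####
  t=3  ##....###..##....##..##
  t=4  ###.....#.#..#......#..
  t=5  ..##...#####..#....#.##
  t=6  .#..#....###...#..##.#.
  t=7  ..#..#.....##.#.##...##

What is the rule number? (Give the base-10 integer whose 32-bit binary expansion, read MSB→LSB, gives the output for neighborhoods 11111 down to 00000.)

  #####|#  b31=1 t=1,i=4
  ####.|#  b30=1 t=1,i=6
  ###.#|#  b29=1 t=1,i=7
  ###..|#  b28=1 t=2,i=0
  ##.##|#  b27=1 t=2,i=8
  ##.#.|.  b26=0 t=1,i=8
  ##..#|.  b25=0 t=3,i=9
  ##...|#  b24=1 t=0,i=0
  #.###|.  b23=0 t=1,i=2
  #.##.|#  b22=1 t=0,i=9
  #.#.#|#  b21=1 t=0,i=5
  #.#..|#  b20=1 t=0,i=16
  #..##|#  b19=1 t=3,i=10
  #..#.|.  b18=0 t=0,i=18
  #...#|.  b17=0 t=0,i=1
  #....|.  b16=0 t=3,i=3
  .####|.  b15=0 t=1,i=3
  .###.|.  b14=0 t=2,i=10
  .##.#|.  b13=0 t=6,i=19
  .##..|.  b12=0 t=0,i=10
  .#.##|.  b11=0 t=0,i=8
  .#.#.|#  b10=1 t=0,i=4
  .#..#|#  b9=1 t=0,i=17
  .#...|#  b8=1 t=4,i=14
  ..###|.  b7=0 t=2,i=4
  ..##.|.  b6=0 t=3,i=11
  ..#.#|#  b5=1 t=0,i=3
  ..#..|.  b4=0 t=4,i=13
  ...##|.  b3=0 t=2,i=3
  ...#.|#  b2=1 t=0,i=2
  ....#|.  b1=0 t=3,i=4
  .....|.  b0=0 t=4,i=5
  bits 11111001011110000000011100100100 = 4185392932

4185392932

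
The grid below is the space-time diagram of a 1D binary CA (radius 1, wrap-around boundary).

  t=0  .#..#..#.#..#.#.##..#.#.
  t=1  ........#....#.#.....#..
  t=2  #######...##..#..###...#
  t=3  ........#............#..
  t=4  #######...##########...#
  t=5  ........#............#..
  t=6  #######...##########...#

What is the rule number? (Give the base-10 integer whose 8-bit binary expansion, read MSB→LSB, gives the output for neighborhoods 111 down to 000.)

  ### -> .   bit 7 = 0  t=2,i=0
  ##. -> .   bit 6 = 0  t=0,i=17
  #.# -> #   bit 5 = 1  t=0,i=8
  #.. -> .   bit 4 = 0  t=0,i=2
  .## -> .   bit 3 = 0  t=0,i=16
  .#. -> .   bit 2 = 0  t=0,i=1
  ..# -> .   bit 1 = 0  t=0,i=0
  ... -> #   bit 0 = 1  t=1,i=0
  bits 00100001 = 33

33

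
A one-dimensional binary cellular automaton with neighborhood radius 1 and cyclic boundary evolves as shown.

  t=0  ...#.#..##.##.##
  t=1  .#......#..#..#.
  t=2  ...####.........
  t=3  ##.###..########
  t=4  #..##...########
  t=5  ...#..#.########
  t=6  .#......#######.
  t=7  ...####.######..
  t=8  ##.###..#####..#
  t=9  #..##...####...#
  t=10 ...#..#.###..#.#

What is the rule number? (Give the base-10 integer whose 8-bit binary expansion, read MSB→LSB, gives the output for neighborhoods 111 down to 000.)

  ###|#  b7=1 t=2,i=4
  ##.|.  b6=0 t=0,i=9
  #.#|.  b5=0 t=0,i=4
  #..|.  b4=0 t=0,i=0
  .##|#  b3=1 t=0,i=8
  .#.|.  b2=0 t=0,i=3
  ..#|.  b1=0 t=0,i=2
  ...|#  b0=1 t=0,i=1
  bits 10001001 = 137

137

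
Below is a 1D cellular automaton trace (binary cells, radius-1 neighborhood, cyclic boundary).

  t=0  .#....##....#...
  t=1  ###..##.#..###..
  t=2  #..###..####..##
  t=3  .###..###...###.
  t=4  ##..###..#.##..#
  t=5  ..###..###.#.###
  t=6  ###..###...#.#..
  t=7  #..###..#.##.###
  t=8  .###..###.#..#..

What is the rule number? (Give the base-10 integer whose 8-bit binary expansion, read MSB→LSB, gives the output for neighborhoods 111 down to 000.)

30

  [7] ### => .  t=1,i=1
  [6] ##. => .  t=0,i=7
  [5] #.# => .  t=1,i=7
  [4] #.. => #  t=0,i=2
  [3] .## => #  t=0,i=6
  [2] .#. => #  t=0,i=1
  [1] ..# => #  t=0,i=0
  [0] ... => .  t=0,i=3
  bits 00011110 = 30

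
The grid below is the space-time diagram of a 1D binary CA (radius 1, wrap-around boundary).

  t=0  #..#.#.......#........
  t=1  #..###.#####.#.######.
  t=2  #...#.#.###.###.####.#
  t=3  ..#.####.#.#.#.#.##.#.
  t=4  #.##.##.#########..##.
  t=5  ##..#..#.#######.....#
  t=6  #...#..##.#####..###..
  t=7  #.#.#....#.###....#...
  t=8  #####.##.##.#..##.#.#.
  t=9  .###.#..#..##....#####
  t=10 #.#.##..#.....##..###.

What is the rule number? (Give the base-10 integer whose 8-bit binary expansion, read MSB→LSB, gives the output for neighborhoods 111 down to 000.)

  ### -> #   bit 7 = 1  t=1,i=4
  ##. -> .   bit 6 = 0  t=1,i=5
  #.# -> #   bit 5 = 1  t=0,i=4
  #.. -> .   bit 4 = 0  t=0,i=1
  .## -> .   bit 3 = 0  t=1,i=3
  .#. -> #   bit 2 = 1  t=0,i=0
  ..# -> .   bit 1 = 0  t=0,i=2
  ... -> #   bit 0 = 1  t=0,i=7
  bits 10100101 = 165

165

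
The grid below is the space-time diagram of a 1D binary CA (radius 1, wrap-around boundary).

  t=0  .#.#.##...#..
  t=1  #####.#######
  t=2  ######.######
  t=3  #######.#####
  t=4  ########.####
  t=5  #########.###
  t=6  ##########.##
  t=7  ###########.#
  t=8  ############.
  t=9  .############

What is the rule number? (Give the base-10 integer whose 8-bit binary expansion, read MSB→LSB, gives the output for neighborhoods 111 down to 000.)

247

  nb ###: next=#  (t=1,i=0, bit7=1)
  nb ##.: next=#  (t=0,i=6, bit6=1)
  nb #.#: next=#  (t=0,i=2, bit5=1)
  nb #..: next=#  (t=0,i=7, bit4=1)
  nb .##: next=.  (t=0,i=5, bit3=0)
  nb .#.: next=#  (t=0,i=1, bit2=1)
  nb ..#: next=#  (t=0,i=0, bit1=1)
  nb ...: next=#  (t=0,i=8, bit0=1)
  bits 11110111 = 247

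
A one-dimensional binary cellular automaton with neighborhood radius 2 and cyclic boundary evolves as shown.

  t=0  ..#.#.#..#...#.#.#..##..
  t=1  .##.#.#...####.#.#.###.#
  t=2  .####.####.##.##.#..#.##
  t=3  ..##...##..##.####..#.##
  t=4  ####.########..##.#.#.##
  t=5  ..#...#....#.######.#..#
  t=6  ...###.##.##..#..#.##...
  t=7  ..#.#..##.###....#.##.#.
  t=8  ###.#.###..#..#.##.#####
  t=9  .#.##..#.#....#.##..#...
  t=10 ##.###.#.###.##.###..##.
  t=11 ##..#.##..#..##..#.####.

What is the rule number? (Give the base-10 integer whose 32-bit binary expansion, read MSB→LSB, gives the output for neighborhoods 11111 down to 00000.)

  nb #####: next=.  (t=4,i=0, bit31=0)
  nb ####.: next=#  (t=1,i=12, bit30=1)
  nb ###.#: next=.  (t=1,i=13, bit29=0)
  nb ###..: next=.  (t=3,i=17, bit28=0)
  nb ##.##: next=.  (t=2,i=0, bit27=0)
  nb ##.#.: next=#  (t=1,i=3, bit26=1)
  nb ##..#: next=#  (t=3,i=0, bit25=1)
  nb ##...: next=.  (t=0,i=22, bit24=0)
  nb #.###: next=.  (t=1,i=19, bit23=0)
  nb #.##.: next=#  (t=1,i=1, bit22=1)
  nb #.#.#: next=#  (t=0,i=4, bit21=1)
  nb #.#..: next=#  (t=0,i=6, bit20=1)
  nb #..##: next=#  (t=0,i=19, bit19=1)
  nb #..#.: next=.  (t=0,i=8, bit18=0)
  nb #...#: next=#  (t=0,i=11, bit17=1)
  nb #....: next=#  (t=0,i=23, bit16=1)
  nb .####: next=#  (t=1,i=11, bit15=1)
  nb .###.: next=#  (t=1,i=20, bit14=1)
  nb .##.#: next=#  (t=1,i=2, bit13=1)
  nb .##..: next=#  (t=0,i=21, bit12=1)
  nb .#.##: next=.  (t=1,i=0, bit11=0)
  nb .#.#.: next=.  (t=0,i=3, bit10=0)
  nb .#..#: next=.  (t=0,i=7, bit9=0)
  nb .#...: next=#  (t=0,i=10, bit8=1)
  nb ..###: next=.  (t=1,i=10, bit7=0)
  nb ..##.: next=#  (t=0,i=20, bit6=1)
  nb ..#.#: next=#  (t=0,i=2, bit5=1)
  nb ..#..: next=.  (t=0,i=9, bit4=0)
  nb ...##: next=#  (t=1,i=9, bit3=1)
  nb ...#.: next=#  (t=0,i=1, bit2=1)
  nb ....#: next=.  (t=0,i=0, bit1=0)
  nb .....: next=.  (t=6,i=0, bit0=0)
  bits 01000110011110111111000101101100 = 1182527852

1182527852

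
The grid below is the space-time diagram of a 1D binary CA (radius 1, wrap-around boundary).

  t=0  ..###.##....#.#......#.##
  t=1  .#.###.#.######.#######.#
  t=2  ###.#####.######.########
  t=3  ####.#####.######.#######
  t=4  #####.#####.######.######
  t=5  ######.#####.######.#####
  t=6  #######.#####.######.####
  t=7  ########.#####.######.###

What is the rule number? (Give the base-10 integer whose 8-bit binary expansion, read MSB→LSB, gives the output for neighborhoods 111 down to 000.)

  ###|#  b7=1 t=0,i=3
  ##.|#  b6=1 t=0,i=4
  #.#|#  b5=1 t=0,i=5
  #..|.  b4=0 t=0,i=0
  .##|.  b3=0 t=0,i=2
  .#.|#  b2=1 t=0,i=12
  ..#|#  b1=1 t=0,i=1
  ...|#  b0=1 t=0,i=9
  bits 11100111 = 231

231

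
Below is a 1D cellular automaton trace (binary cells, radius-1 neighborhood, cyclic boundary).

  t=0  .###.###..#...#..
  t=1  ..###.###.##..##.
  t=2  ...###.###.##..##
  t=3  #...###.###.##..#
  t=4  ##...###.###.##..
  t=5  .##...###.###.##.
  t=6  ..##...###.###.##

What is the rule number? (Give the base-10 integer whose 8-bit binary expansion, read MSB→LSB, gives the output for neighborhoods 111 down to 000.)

  ###|#  b7=1 t=0,i=2
  ##.|#  b6=1 t=0,i=3
  #.#|#  b5=1 t=0,i=4
  #..|#  b4=1 t=0,i=8
  .##|.  b3=0 t=0,i=1
  .#.|#  b2=1 t=0,i=10
  ..#|.  b1=0 t=0,i=0
  ...|.  b0=0 t=0,i=12
  bits 11110100 = 244

244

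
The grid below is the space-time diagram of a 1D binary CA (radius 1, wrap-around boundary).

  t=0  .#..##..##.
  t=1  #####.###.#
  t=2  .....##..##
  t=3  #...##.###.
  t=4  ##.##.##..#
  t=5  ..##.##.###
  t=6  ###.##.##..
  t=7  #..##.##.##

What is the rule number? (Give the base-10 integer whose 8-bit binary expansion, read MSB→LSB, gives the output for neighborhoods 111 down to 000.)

62

  [7] ### => .  t=1,i=0
  [6] ##. => .  t=0,i=5
  [5] #.# => #  t=1,i=5
  [4] #.. => #  t=0,i=2
  [3] .## => #  t=0,i=4
  [2] .#. => #  t=0,i=1
  [1] ..# => #  t=0,i=0
  [0] ... => .  t=2,i=1
  bits 00111110 = 62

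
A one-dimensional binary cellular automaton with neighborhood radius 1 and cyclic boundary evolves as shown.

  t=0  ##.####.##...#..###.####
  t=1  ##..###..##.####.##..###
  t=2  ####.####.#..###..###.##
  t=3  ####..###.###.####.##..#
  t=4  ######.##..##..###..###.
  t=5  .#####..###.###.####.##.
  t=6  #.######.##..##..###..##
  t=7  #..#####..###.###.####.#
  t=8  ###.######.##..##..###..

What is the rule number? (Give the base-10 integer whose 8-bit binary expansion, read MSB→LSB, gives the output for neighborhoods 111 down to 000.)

214

  ### -> #   bit 7 = 1  t=0,i=0
  ##. -> #   bit 6 = 1  t=0,i=1
  #.# -> .   bit 5 = 0  t=0,i=2
  #.. -> #   bit 4 = 1  t=0,i=10
  .## -> .   bit 3 = 0  t=0,i=3
  .#. -> #   bit 2 = 1  t=0,i=13
  ..# -> #   bit 1 = 1  t=0,i=12
  ... -> .   bit 0 = 0  t=0,i=11
  bits 11010110 = 214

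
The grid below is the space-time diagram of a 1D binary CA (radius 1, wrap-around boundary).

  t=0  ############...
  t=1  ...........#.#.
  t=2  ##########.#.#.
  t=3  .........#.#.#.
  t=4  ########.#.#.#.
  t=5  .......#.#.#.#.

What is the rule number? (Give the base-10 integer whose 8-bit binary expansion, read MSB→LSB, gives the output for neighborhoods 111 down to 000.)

69

  ### -> .   bit 7 = 0  t=0,i=1
  ##. -> #   bit 6 = 1  t=0,i=11
  #.# -> .   bit 5 = 0  t=1,i=12
  #.. -> .   bit 4 = 0  t=0,i=12
  .## -> .   bit 3 = 0  t=0,i=0
  .#. -> #   bit 2 = 1  t=1,i=11
  ..# -> .   bit 1 = 0  t=0,i=14
  ... -> #   bit 0 = 1  t=0,i=13
  bits 01000101 = 69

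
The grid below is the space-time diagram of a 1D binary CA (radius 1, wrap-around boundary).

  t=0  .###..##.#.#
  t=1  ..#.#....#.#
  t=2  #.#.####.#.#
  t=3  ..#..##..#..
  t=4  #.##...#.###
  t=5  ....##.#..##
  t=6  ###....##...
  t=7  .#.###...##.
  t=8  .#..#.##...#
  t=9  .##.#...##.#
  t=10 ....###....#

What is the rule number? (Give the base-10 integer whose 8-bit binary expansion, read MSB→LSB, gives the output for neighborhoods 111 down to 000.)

149

  ### -> #   bit 7 = 1  t=0,i=2
  ##. -> .   bit 6 = 0  t=0,i=3
  #.# -> .   bit 5 = 0  t=0,i=0
  #.. -> #   bit 4 = 1  t=0,i=4
  .## -> .   bit 3 = 0  t=0,i=1
  .#. -> #   bit 2 = 1  t=0,i=9
  ..# -> .   bit 1 = 0  t=0,i=5
  ... -> #   bit 0 = 1  t=1,i=6
  bits 10010101 = 149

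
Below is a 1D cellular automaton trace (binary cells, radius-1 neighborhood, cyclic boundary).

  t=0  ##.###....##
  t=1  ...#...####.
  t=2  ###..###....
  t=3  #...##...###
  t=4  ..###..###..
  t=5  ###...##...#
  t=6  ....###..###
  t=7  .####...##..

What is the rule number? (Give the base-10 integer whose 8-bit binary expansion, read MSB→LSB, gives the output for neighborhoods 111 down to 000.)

11

  ###|.  b7=0 t=0,i=0
  ##.|.  b6=0 t=0,i=1
  #.#|.  b5=0 t=0,i=2
  #..|.  b4=0 t=0,i=6
  .##|#  b3=1 t=0,i=3
  .#.|.  b2=0 t=1,i=3
  ..#|#  b1=1 t=0,i=9
  ...|#  b0=1 t=0,i=7
  bits 00001011 = 11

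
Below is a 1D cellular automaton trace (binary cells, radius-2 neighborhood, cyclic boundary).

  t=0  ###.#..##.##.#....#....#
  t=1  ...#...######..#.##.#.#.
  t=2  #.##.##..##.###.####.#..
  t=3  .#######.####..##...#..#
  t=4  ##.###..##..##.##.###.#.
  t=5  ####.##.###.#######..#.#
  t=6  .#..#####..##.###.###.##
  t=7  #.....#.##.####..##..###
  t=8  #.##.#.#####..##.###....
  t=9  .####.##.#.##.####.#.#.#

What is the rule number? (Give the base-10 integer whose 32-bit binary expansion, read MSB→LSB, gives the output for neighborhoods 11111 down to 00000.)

2663857245

  [31] ##### => #  t=1,i=9
  [30] ####. => .  t=0,i=1
  [29] ###.# => .  t=0,i=2
  [28] ###.. => #  t=1,i=12
  [27] ##.## => #  t=0,i=9
  [26] ##.#. => #  t=0,i=3
  [25] ##..# => #  t=1,i=13
  [24] ##... => .  t=3,i=17
  [23] #.### => #  t=2,i=12
  [22] #.##. => #  t=0,i=10
  [21] #.#.# => .  t=1,i=20
  [20] #.#.. => .  t=0,i=4
  [19] #..## => .  t=0,i=6
  [18] #..#. => #  t=1,i=14
  [17] #...# => #  t=1,i=5
  [16] #.... => #  t=0,i=15
  [15] .#### => .  t=0,i=0
  [14] .###. => .  t=2,i=13
  [13] .##.# => #  t=0,i=8
  [12] .##.. => #  t=2,i=6
  [11] .#.## => #  t=1,i=16
  [10] .#.#. => #  t=1,i=21
  [9] .#..# => .  t=0,i=5
  [8] .#... => .  t=0,i=14
  [7] ..### => .  t=0,i=23
  [6] ..##. => #  t=0,i=7
  [5] ..#.# => .  t=1,i=15
  [4] ..#.. => #  t=0,i=18
  [3] ...## => #  t=0,i=22
  [2] ...#. => #  t=0,i=17
  [1] ....# => .  t=0,i=16
  [0] ..... => #  t=7,i=3
  bits 10011110110001110011110001011101 = 2663857245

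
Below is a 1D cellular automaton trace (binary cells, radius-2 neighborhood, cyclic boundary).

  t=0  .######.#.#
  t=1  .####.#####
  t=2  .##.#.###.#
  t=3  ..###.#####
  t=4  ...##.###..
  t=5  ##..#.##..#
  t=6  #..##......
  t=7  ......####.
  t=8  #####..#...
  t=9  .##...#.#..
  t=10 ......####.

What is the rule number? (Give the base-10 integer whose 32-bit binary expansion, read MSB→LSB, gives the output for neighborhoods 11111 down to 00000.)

  nb #####: next=#  (t=0,i=3, bit31=1)
  nb ####.: next=.  (t=0,i=5, bit30=0)
  nb ###.#: next=#  (t=0,i=6, bit29=1)
  nb ###..: next=.  (t=3,i=10, bit28=0)
  nb ##.##: next=.  (t=1,i=0, bit27=0)
  nb ##.#.: next=#  (t=0,i=7, bit26=1)
  nb ##..#: next=.  (t=3,i=0, bit25=0)
  nb ##...: next=.  (t=4,i=9, bit24=0)
  nb #.###: next=#  (t=0,i=1, bit23=1)
  nb #.##.: next=.  (t=2,i=1, bit22=0)
  nb #.#.#: next=#  (t=0,i=8, bit21=1)
  nb #.#..: next=#  (t=9,i=8, bit20=1)
  nb #..##: next=.  (t=3,i=1, bit19=0)
  nb #..#.: next=#  (t=5,i=3, bit18=1)
  nb #...#: next=.  (t=8,i=9, bit17=0)
  nb #....: next=#  (t=4,i=10, bit16=1)
  nb .####: next=#  (t=0,i=2, bit15=1)
  nb .###.: next=#  (t=2,i=7, bit14=1)
  nb .##.#: next=#  (t=2,i=2, bit13=1)
  nb .##..: next=.  (t=5,i=7, bit12=0)
  nb .#.##: next=.  (t=0,i=0, bit11=0)
  nb .#.#.: next=#  (t=0,i=9, bit10=1)
  nb .#..#: next=.  (t=6,i=1, bit9=0)
  nb .#...: next=#  (t=8,i=8, bit8=1)
  nb ..###: next=.  (t=3,i=2, bit7=0)
  nb ..##.: next=.  (t=4,i=3, bit6=0)
  nb ..#.#: next=#  (t=5,i=4, bit5=1)
  nb ..#..: next=.  (t=6,i=0, bit4=0)
  nb ...##: next=.  (t=4,i=2, bit3=0)
  nb ...#.: next=.  (t=6,i=10, bit2=0)
  nb ....#: next=#  (t=4,i=1, bit1=1)
  nb .....: next=#  (t=4,i=0, bit0=1)
  bits 10100100101101011110010100100011 = 2763384099

2763384099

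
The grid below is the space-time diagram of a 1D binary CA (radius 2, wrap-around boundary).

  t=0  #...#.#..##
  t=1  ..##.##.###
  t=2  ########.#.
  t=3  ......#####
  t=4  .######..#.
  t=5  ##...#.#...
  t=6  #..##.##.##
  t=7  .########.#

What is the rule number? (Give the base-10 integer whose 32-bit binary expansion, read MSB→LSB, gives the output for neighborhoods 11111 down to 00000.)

1853582543

  [31] ##### => .  t=2,i=2
  [30] ####. => #  t=2,i=6
  [29] ###.# => #  t=2,i=7
  [28] ###.. => .  t=0,i=0
  [27] ##.## => #  t=1,i=4
  [26] ##.#. => #  t=2,i=8
  [25] ##..# => #  t=1,i=0
  [24] ##... => .  t=0,i=1
  [23] #.### => .  t=1,i=8
  [22] #.##. => #  t=1,i=5
  [21] #.#.# => #  t=2,i=9
  [20] #.#.. => #  t=0,i=6
  [19] #..## => #  t=0,i=8
  [18] #..#. => .  t=4,i=8
  [17] #...# => #  t=0,i=2
  [16] #.... => #  t=3,i=1
  [15] .#### => .  t=2,i=1
  [14] .###. => #  t=0,i=10
  [13] .##.# => #  t=1,i=3
  [12] .##.. => .  t=5,i=1
  [11] .#.## => #  t=2,i=10
  [10] .#.#. => #  t=0,i=5
  [9] .#..# => .  t=0,i=7
  [8] .#... => .  t=5,i=8
  [7] ..### => #  t=0,i=9
  [6] ..##. => #  t=1,i=2
  [5] ..#.# => .  t=0,i=4
  [4] ..#.. => .  t=4,i=9
  [3] ...## => #  t=3,i=5
  [2] ...#. => #  t=0,i=3
  [1] ....# => #  t=3,i=4
  [0] ..... => #  t=3,i=2
  bits 01101110011110110110110011001111 = 1853582543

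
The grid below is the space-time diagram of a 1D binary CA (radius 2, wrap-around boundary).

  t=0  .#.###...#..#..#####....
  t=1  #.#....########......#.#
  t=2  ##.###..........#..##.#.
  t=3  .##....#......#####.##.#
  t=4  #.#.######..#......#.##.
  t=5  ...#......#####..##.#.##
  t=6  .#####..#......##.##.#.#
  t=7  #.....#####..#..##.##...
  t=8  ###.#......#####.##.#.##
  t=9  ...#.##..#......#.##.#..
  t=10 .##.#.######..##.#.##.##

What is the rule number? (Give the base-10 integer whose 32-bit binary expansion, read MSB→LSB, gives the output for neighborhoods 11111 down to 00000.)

  ##### -> .   bit 31 = 0  t=0,i=17
  ####. -> .   bit 30 = 0  t=0,i=18
  ###.# -> .   bit 29 = 0  t=3,i=18
  ###.. -> .   bit 28 = 0  t=0,i=5
  ##.## -> #   bit 27 = 1  t=2,i=2
  ##.#. -> #   bit 26 = 1  t=1,i=1
  ##..# -> #   bit 25 = 1  t=4,i=10
  ##... -> .   bit 24 = 0  t=0,i=6
  #.### -> .   bit 23 = 0  t=0,i=3
  #.##. -> .   bit 22 = 0  t=1,i=23
  #.#.# -> .   bit 21 = 0  t=2,i=22
  #.#.. -> .   bit 20 = 0  t=1,i=2
  #..## -> #   bit 19 = 1  t=0,i=14
  #..#. -> #   bit 18 = 1  t=0,i=11
  #...# -> #   bit 17 = 1  t=0,i=7
  #.... -> #   bit 16 = 1  t=0,i=21
  .#### -> .   bit 15 = 0  t=0,i=16
  .###. -> .   bit 14 = 0  t=0,i=4
  .##.# -> #   bit 13 = 1  t=1,i=0
  .##.. -> #   bit 12 = 1  t=3,i=2
  .#.## -> #   bit 11 = 1  t=0,i=2
  .#.#. -> .   bit 10 = 0  t=4,i=1
  .#..# -> #   bit 9 = 1  t=0,i=10
  .#... -> #   bit 8 = 1  t=1,i=3
  ..### -> .   bit 7 = 0  t=0,i=15
  ..##. -> .   bit 6 = 0  t=2,i=19
  ..#.# -> .   bit 5 = 0  t=0,i=1
  ..#.. -> #   bit 4 = 1  t=0,i=9
  ...## -> .   bit 3 = 0  t=1,i=6
  ...#. -> #   bit 2 = 1  t=0,i=0
  ....# -> #   bit 1 = 1  t=0,i=23
  ..... -> .   bit 0 = 0  t=0,i=22
  bits 00001110000011110011101100010110 = 235879190

235879190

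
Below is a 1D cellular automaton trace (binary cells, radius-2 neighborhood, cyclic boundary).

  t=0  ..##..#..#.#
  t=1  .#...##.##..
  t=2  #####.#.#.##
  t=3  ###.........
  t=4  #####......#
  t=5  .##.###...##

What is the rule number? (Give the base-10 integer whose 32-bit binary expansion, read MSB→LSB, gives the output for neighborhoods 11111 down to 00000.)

  nb #####: next=#  (t=2,i=0, bit31=1)
  nb ####.: next=.  (t=2,i=3, bit30=0)
  nb ###.#: next=.  (t=2,i=4, bit29=0)
  nb ###..: next=#  (t=3,i=2, bit28=1)
  nb ##.##: next=.  (t=1,i=7, bit27=0)
  nb ##.#.: next=.  (t=2,i=5, bit26=0)
  nb ##..#: next=.  (t=0,i=4, bit25=0)
  nb ##...: next=#  (t=1,i=10, bit24=1)
  nb #.###: next=.  (t=2,i=10, bit23=0)
  nb #.##.: next=#  (t=1,i=8, bit22=1)
  nb #.#.#: next=.  (t=2,i=6, bit21=0)
  nb #.#..: next=.  (t=0,i=11, bit20=0)
  nb #..##: next=#  (t=0,i=1, bit19=1)
  nb #..#.: next=#  (t=0,i=5, bit18=1)
  nb #...#: next=#  (t=1,i=3, bit17=1)
  nb #....: next=#  (t=3,i=4, bit16=1)
  nb .####: next=.  (t=2,i=11, bit15=0)
  nb .###.: next=#  (t=3,i=1, bit14=1)
  nb .##.#: next=#  (t=1,i=6, bit13=1)
  nb .##..: next=.  (t=0,i=3, bit12=0)
  nb .#.##: next=.  (t=2,i=9, bit11=0)
  nb .#.#.: next=.  (t=0,i=10, bit10=0)
  nb .#..#: next=.  (t=0,i=0, bit9=0)
  nb .#...: next=#  (t=1,i=2, bit8=1)
  nb ..###: next=#  (t=3,i=0, bit7=1)
  nb ..##.: next=.  (t=0,i=2, bit6=0)
  nb ..#.#: next=#  (t=0,i=9, bit5=1)
  nb ..#..: next=#  (t=0,i=6, bit4=1)
  nb ...##: next=#  (t=1,i=4, bit3=1)
  nb ...#.: next=#  (t=1,i=0, bit2=1)
  nb ....#: next=.  (t=3,i=10, bit1=0)
  nb .....: next=.  (t=3,i=5, bit0=0)
  bits 10010001010011110110000110111100 = 2437898684

2437898684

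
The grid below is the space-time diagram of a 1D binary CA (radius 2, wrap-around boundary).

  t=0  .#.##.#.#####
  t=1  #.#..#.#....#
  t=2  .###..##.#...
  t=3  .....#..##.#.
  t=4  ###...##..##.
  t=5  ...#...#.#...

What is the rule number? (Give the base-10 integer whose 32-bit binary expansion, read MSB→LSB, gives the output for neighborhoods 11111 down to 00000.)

  #####|.  b31=0 t=0,i=10
  ####.|.  b30=0 t=0,i=11
  ###.#|#  b29=1 t=0,i=12
  ###..|.  b28=0 t=2,i=3
  ##.##|.  b27=0 t=4,i=12
  ##.#.|#  b26=1 t=0,i=0
  ##..#|.  b25=0 t=2,i=4
  ##...|#  b24=1 t=4,i=3
  #.###|.  b23=0 t=0,i=8
  #.##.|.  b22=0 t=0,i=3
  #.#.#|.  b21=0 t=0,i=1
  #.#..|#  b20=1 t=1,i=2
  #..##|#  b19=1 t=2,i=5
  #..#.|.  b18=0 t=1,i=4
  #...#|.  b17=0 t=4,i=4
  #....|#  b16=1 t=1,i=9
  .####|.  b15=0 t=0,i=9
  .###.|.  b14=0 t=2,i=2
  .##.#|.  b13=0 t=0,i=4
  .##..|#  b12=1 t=4,i=7
  .#.##|#  b11=1 t=0,i=2
  .#.#.|#  b10=1 t=1,i=6
  .#..#|#  b9=1 t=1,i=3
  .#...|.  b8=0 t=1,i=8
  ..###|.  b7=0 t=2,i=1
  ..##.|.  b6=0 t=1,i=12
  ..#.#|.  b5=0 t=1,i=5
  ..#..|.  b4=0 t=3,i=5
  ...##|.  b3=0 t=1,i=11
  ...#.|.  b2=0 t=3,i=4
  ....#|.  b1=0 t=1,i=10
  .....|#  b0=1 t=3,i=1
  bits 00100101000110010001111000000001 = 622403073

622403073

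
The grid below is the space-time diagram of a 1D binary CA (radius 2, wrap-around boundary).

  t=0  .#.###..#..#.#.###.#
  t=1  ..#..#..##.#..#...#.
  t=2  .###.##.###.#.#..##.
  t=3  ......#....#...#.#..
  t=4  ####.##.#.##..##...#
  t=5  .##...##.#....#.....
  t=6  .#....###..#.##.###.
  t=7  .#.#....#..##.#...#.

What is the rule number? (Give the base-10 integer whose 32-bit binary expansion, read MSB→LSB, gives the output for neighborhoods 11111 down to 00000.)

  #####|#  b31=1 t=4,i=1
  ####.|#  b30=1 t=4,i=2
  ###.#|.  b29=0 t=0,i=17
  ###..|#  b28=1 t=0,i=5
  ##.##|.  b27=0 t=2,i=4
  ##.#.|#  b26=1 t=0,i=18
  ##..#|.  b25=0 t=0,i=6
  ##...|.  b24=0 t=4,i=16
  #.###|.  b23=0 t=0,i=3
  #.##.|.  b22=0 t=2,i=5
  #.#.#|.  b21=0 t=0,i=1
  #.#..|.  b20=0 t=1,i=11
  #..##|.  b19=0 t=1,i=7
  #..#.|.  b18=0 t=0,i=7
  #...#|.  b17=0 t=1,i=0
  #....|#  b16=1 t=3,i=8
  .####|.  b15=0 t=4,i=0
  .###.|.  b14=0 t=0,i=4
  .##.#|#  b13=1 t=1,i=9
  .##..|.  b12=0 t=2,i=18
  .#.##|#  b11=1 t=0,i=2
  .#.#.|.  b10=0 t=0,i=0
  .#..#|#  b9=1 t=0,i=9
  .#...|.  b8=0 t=1,i=15
  ..###|.  b7=0 t=2,i=1
  ..##.|#  b6=1 t=1,i=8
  ..#.#|#  b5=1 t=0,i=11
  ..#..|#  b4=1 t=0,i=8
  ...##|.  b3=0 t=4,i=18
  ...#.|#  b2=1 t=1,i=1
  ....#|.  b1=0 t=3,i=4
  .....|#  b0=1 t=3,i=0
  bits 11010100000000010010101001110101 = 3556846197

3556846197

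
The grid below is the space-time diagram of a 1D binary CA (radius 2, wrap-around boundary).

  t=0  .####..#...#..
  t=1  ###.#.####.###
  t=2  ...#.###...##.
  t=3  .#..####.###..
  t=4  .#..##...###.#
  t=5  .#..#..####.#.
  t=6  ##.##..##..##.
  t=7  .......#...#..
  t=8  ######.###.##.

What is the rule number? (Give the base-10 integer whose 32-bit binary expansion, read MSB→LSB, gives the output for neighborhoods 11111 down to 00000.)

  ##### -> .   bit 31 = 0  t=1,i=0
  ####. -> .   bit 30 = 0  t=0,i=3
  ###.# -> .   bit 29 = 0  t=1,i=2
  ###.. -> #   bit 28 = 1  t=0,i=4
  ##.## -> .   bit 27 = 0  t=1,i=10
  ##.#. -> #   bit 26 = 1  t=1,i=3
  ##..# -> .   bit 25 = 0  t=0,i=5
  ##... -> .   bit 24 = 0  t=2,i=8
  #.### -> #   bit 23 = 1  t=1,i=6
  #.##. -> .   bit 22 = 0  t=6,i=0
  #.#.# -> .   bit 21 = 0  t=1,i=4
  #.#.. -> #   bit 20 = 1  t=4,i=1
  #..## -> .   bit 19 = 0  t=3,i=3
  #..#. -> #   bit 18 = 1  t=0,i=6
  #...# -> #   bit 17 = 1  t=0,i=9
  #.... -> .   bit 16 = 0  t=2,i=0
  .#### -> #   bit 15 = 1  t=0,i=2
  .###. -> #   bit 14 = 1  t=2,i=6
  .##.# -> .   bit 13 = 0  t=6,i=1
  .##.. -> .   bit 12 = 0  t=2,i=12
  .#.## -> #   bit 11 = 1  t=1,i=5
  .#.#. -> .   bit 10 = 0  t=4,i=0
  .#..# -> .   bit 9 = 0  t=3,i=2
  .#... -> #   bit 8 = 1  t=0,i=8
  ..### -> #   bit 7 = 1  t=0,i=1
  ..##. -> #   bit 6 = 1  t=2,i=11
  ..#.# -> .   bit 5 = 0  t=2,i=3
  ..#.. -> #   bit 4 = 1  t=0,i=7
  ...## -> #   bit 3 = 1  t=0,i=0
  ...#. -> .   bit 2 = 0  t=0,i=10
  ....# -> #   bit 1 = 1  t=2,i=1
  ..... -> #   bit 0 = 1  t=7,i=0
  bits 00010100100101101100100111011011 = 345426395

345426395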